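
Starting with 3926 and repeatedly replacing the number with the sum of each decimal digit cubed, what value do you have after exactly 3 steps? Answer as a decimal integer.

3926 → 3³ + 9³ + 2³ + 6³ = 980
980 → 9³ + 8³ + 0³ = 1241
1241 → 1³ + 2³ + 4³ + 1³ = 74

74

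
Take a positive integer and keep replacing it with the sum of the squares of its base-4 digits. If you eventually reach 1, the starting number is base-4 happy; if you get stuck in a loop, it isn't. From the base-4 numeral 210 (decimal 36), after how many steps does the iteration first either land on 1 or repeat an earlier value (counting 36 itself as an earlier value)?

4

36 = (2,1,0)_4 → 2² + 1² + 0² = 4 + 1 + 0 = 5
5 = (1,1)_4 → 1² + 1² = 1 + 1 = 2
2 = (2)_4 → 2² = 4
4 = (1,0)_4 → 1² + 0² = 1 + 0 = 1  — reached 1.
That took 4 steps.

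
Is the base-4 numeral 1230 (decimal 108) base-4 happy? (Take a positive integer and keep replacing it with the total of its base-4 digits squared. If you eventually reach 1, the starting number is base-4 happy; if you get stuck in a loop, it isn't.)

base-4 happy

108 = (1,2,3,0)_4 → 1² + 2² + 3² + 0² = 14
14 = (3,2)_4 → 3² + 2² = 13
13 = (3,1)_4 → 3² + 1² = 10
10 = (2,2)_4 → 2² + 2² = 8
8 = (2,0)_4 → 2² + 0² = 4
4 = (1,0)_4 → 1² + 0² = 1  — reached 1.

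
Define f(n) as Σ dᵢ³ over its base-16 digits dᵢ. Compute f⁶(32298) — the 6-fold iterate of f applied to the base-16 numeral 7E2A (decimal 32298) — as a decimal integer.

32298 = (7,14,2,10)_16 → 7³ + 14³ + 2³ + 10³ = 343 + 2744 + 8 + 1000 = 4095
4095 = (15,15,15)_16 → 15³ + 15³ + 15³ = 3375 + 3375 + 3375 = 10125
10125 = (2,7,8,13)_16 → 2³ + 7³ + 8³ + 13³ = 8 + 343 + 512 + 2197 = 3060
3060 = (11,15,4)_16 → 11³ + 15³ + 4³ = 1331 + 3375 + 64 = 4770
4770 = (1,2,10,2)_16 → 1³ + 2³ + 10³ + 2³ = 1 + 8 + 1000 + 8 = 1017
1017 = (3,15,9)_16 → 3³ + 15³ + 9³ = 27 + 3375 + 729 = 4131

4131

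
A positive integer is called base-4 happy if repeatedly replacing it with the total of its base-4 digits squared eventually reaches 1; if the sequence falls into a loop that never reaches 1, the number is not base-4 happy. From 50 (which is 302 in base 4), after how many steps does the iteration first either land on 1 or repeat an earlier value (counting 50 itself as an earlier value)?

5

50 = (3,0,2)_4 → 3² + 0² + 2² = 9 + 0 + 4 = 13
13 = (3,1)_4 → 3² + 1² = 9 + 1 = 10
10 = (2,2)_4 → 2² + 2² = 4 + 4 = 8
8 = (2,0)_4 → 2² + 0² = 4 + 0 = 4
4 = (1,0)_4 → 1² + 0² = 1 + 0 = 1  — reached 1.
That took 5 steps.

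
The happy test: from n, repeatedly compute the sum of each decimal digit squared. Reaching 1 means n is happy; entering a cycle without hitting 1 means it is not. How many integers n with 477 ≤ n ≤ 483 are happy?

477: 477 → 114 → 18 → 65 → 61 → 37 → 58 → 89 → 145 → 42 → 20 → 4 → 16 → 37  (repeats 37)
478: 478 → 129 → 86 → 100 → 1  (reaches 1)
479: 479 → 146 → 53 → 34 → 25 → 29 → 85 → 89 → 145 → 42 → 20 → 4 → 16 → 37 → 58 → 89  (repeats 89)
480: 480 → 80 → 64 → 52 → 29 → 85 → 89 → 145 → 42 → 20 → 4 → 16 → 37 → 58 → 89  (repeats 89)
481: 481 → 81 → 65 → 61 → 37 → 58 → 89 → 145 → 42 → 20 → 4 → 16 → 37  (repeats 37)
482: 482 → 84 → 80 → 64 → 52 → 29 → 85 → 89 → 145 → 42 → 20 → 4 → 16 → 37 → 58 → 89  (repeats 89)
483: 483 → 89 → 145 → 42 → 20 → 4 → 16 → 37 → 58 → 89  (repeats 89)
happy: 478

1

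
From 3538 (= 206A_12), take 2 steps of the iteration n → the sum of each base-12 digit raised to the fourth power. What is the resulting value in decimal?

3538 = (2,0,6,10)_12 → 2⁴ + 0⁴ + 6⁴ + 10⁴ = 11312
11312 = (6,6,6,8)_12 → 6⁴ + 6⁴ + 6⁴ + 8⁴ = 7984

7984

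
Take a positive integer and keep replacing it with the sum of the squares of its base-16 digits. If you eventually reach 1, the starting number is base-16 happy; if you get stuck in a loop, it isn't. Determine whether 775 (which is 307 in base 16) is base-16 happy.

775 = (3,0,7)_16 → 3² + 0² + 7² = 58
58 = (3,10)_16 → 3² + 10² = 109
109 = (6,13)_16 → 6² + 13² = 205
205 = (12,13)_16 → 12² + 13² = 313
313 = (1,3,9)_16 → 1² + 3² + 9² = 91
91 = (5,11)_16 → 5² + 11² = 146
146 = (9,2)_16 → 9² + 2² = 85
85 = (5,5)_16 → 5² + 5² = 50
50 = (3,2)_16 → 3² + 2² = 13
13 = (13)_16 → 13² = 169
169 = (10,9)_16 → 10² + 9² = 181
181 = (11,5)_16 → 11² + 5² = 146  — 146 already seen; the sequence cycles without reaching 1.

not base-16 happy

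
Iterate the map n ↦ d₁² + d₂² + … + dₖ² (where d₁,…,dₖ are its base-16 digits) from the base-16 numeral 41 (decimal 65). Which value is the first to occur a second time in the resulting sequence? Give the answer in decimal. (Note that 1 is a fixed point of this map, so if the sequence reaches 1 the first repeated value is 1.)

65 = (4,1)_16 → 4² + 1² = 17
17 = (1,1)_16 → 1² + 1² = 2
2 = (2)_16 → 2² = 4
4 = (4)_16 → 4² = 16
16 = (1,0)_16 → 1² + 0² = 1  — reached the fixed point 1.
1 → 1, so 1 is the first repeated value.

1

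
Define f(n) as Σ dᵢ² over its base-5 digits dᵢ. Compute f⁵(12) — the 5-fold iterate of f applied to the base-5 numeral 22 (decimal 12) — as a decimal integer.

10

12 = (2,2)_5 → 8
8 = (1,3)_5 → 10
10 = (2,0)_5 → 4
4 = (4)_5 → 16
16 = (3,1)_5 → 10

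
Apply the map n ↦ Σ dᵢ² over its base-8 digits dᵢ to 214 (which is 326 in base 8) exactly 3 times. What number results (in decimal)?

214 = (3,2,6)_8 → 3² + 2² + 6² = 9 + 4 + 36 = 49
49 = (6,1)_8 → 6² + 1² = 36 + 1 = 37
37 = (4,5)_8 → 4² + 5² = 16 + 25 = 41

41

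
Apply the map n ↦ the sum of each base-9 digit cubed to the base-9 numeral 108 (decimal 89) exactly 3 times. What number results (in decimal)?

27

89 = (1,0,8)_9 → 1³ + 0³ + 8³ = 513
513 = (6,3,0)_9 → 6³ + 3³ + 0³ = 243
243 = (3,0,0)_9 → 3³ + 0³ + 0³ = 27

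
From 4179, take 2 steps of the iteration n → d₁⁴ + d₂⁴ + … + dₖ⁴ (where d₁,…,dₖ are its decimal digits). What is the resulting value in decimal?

4179 → 4⁴ + 1⁴ + 7⁴ + 9⁴ = 256 + 1 + 2401 + 6561 = 9219
9219 → 9⁴ + 2⁴ + 1⁴ + 9⁴ = 6561 + 16 + 1 + 6561 = 13139

13139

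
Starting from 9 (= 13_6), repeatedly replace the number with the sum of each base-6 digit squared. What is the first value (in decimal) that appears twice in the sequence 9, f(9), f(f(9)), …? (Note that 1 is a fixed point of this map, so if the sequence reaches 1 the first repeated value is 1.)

17

9 = (1,3)_6 → 1² + 3² = 10
10 = (1,4)_6 → 1² + 4² = 17
17 = (2,5)_6 → 2² + 5² = 29
29 = (4,5)_6 → 4² + 5² = 41
41 = (1,0,5)_6 → 1² + 0² + 5² = 26
26 = (4,2)_6 → 4² + 2² = 20
20 = (3,2)_6 → 3² + 2² = 13
13 = (2,1)_6 → 2² + 1² = 5
5 = (5)_6 → 5² = 25
25 = (4,1)_6 → 4² + 1² = 17  — 17 already appeared earlier.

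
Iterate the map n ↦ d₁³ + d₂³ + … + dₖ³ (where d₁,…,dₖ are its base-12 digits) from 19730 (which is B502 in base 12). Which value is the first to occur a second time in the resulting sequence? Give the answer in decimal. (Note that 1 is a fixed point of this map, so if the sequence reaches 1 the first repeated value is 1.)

1464

19730 = (11,5,0,2)_12 → 11³ + 5³ + 0³ + 2³ = 1331 + 125 + 0 + 8 = 1464
1464 = (10,2,0)_12 → 10³ + 2³ + 0³ = 1000 + 8 + 0 = 1008
1008 = (7,0,0)_12 → 7³ + 0³ + 0³ = 343 + 0 + 0 = 343
343 = (2,4,7)_12 → 2³ + 4³ + 7³ = 8 + 64 + 343 = 415
415 = (2,10,7)_12 → 2³ + 10³ + 7³ = 8 + 1000 + 343 = 1351
1351 = (9,4,7)_12 → 9³ + 4³ + 7³ = 729 + 64 + 343 = 1136
1136 = (7,10,8)_12 → 7³ + 10³ + 8³ = 343 + 1000 + 512 = 1855
1855 = (1,0,10,7)_12 → 1³ + 0³ + 10³ + 7³ = 1 + 0 + 1000 + 343 = 1344
1344 = (9,4,0)_12 → 9³ + 4³ + 0³ = 729 + 64 + 0 = 793
793 = (5,6,1)_12 → 5³ + 6³ + 1³ = 125 + 216 + 1 = 342
342 = (2,4,6)_12 → 2³ + 4³ + 6³ = 8 + 64 + 216 = 288
288 = (2,0,0)_12 → 2³ + 0³ + 0³ = 8 + 0 + 0 = 8
8 = (8)_12 → 8³ = 512
512 = (3,6,8)_12 → 3³ + 6³ + 8³ = 27 + 216 + 512 = 755
755 = (5,2,11)_12 → 5³ + 2³ + 11³ = 125 + 8 + 1331 = 1464  — 1464 already appeared earlier.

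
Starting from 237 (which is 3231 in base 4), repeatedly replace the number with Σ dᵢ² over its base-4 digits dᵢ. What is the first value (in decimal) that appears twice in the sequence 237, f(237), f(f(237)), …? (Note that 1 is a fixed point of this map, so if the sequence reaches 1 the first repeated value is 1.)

237 = (3,2,3,1)_4 → 3² + 2² + 3² + 1² = 23
23 = (1,1,3)_4 → 1² + 1² + 3² = 11
11 = (2,3)_4 → 2² + 3² = 13
13 = (3,1)_4 → 3² + 1² = 10
10 = (2,2)_4 → 2² + 2² = 8
8 = (2,0)_4 → 2² + 0² = 4
4 = (1,0)_4 → 1² + 0² = 1  — reached the fixed point 1.
1 → 1, so 1 is the first repeated value.

1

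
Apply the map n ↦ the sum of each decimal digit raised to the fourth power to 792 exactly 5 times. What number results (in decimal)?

7329

792 → 7⁴ + 9⁴ + 2⁴ = 8978
8978 → 8⁴ + 9⁴ + 7⁴ + 8⁴ = 17154
17154 → 1⁴ + 7⁴ + 1⁴ + 5⁴ + 4⁴ = 3284
3284 → 3⁴ + 2⁴ + 8⁴ + 4⁴ = 4449
4449 → 4⁴ + 4⁴ + 4⁴ + 9⁴ = 7329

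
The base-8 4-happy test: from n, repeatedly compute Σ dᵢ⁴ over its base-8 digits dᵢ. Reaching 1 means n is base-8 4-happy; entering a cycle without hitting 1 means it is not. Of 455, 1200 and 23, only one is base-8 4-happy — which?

455: 455 → 4802 → 99 → 338 → 657 → 34 → 272 → 272  — repeats 272 (not base-8 4-happy)
1200: 1200 → 1328 → 1568 → 337 → 642 → 33 → 257 → 257  — repeats 257 (not base-8 4-happy)
23: 23 → 2417 → 2178 → 288 → 512 → 1  — reaches 1 (base-8 4-happy)

23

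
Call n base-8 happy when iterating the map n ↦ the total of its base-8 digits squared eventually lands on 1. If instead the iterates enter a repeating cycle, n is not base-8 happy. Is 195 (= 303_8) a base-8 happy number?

195 = (3,0,3)_8 → 3² + 0² + 3² = 9 + 0 + 9 = 18
18 = (2,2)_8 → 2² + 2² = 4 + 4 = 8
8 = (1,0)_8 → 1² + 0² = 1 + 0 = 1  — reached 1.

base-8 happy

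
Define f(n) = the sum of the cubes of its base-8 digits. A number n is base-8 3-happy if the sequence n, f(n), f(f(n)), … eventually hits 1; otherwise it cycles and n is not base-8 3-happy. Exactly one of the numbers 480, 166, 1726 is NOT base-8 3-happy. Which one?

480: 480 → 407 → 567 → 560 → 217 → 55 → 559 → 469 → 476 → 434 → 440 → 559  — repeats 559 (not base-8 3-happy)
166: 166 → 288 → 128 → 8 → 1  — reaches 1 (base-8 3-happy)
1726: 1726 → 594 → 18 → 16 → 8 → 1  — reaches 1 (base-8 3-happy)

480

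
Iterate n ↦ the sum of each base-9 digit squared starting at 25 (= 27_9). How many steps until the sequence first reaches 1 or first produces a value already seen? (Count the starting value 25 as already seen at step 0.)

25 = (2,7)_9 → 2² + 7² = 4 + 49 = 53
53 = (5,8)_9 → 5² + 8² = 25 + 64 = 89
89 = (1,0,8)_9 → 1² + 0² + 8² = 1 + 0 + 64 = 65
65 = (7,2)_9 → 7² + 2² = 49 + 4 = 53  — 53 repeats.
That took 4 steps.

4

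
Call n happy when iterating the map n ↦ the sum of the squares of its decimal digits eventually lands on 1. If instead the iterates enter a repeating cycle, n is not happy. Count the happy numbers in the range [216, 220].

216: 216 → 41 → 17 → 50 → 25 → 29 → 85 → 89 → 145 → 42 → 20 → 4 → 16 → 37 → 58 → 89  (repeats 89)
217: 217 → 54 → 41 → 17 → 50 → 25 → 29 → 85 → 89 → 145 → 42 → 20 → 4 → 16 → 37 → 58 → 89  (repeats 89)
218: 218 → 69 → 117 → 51 → 26 → 40 → 16 → 37 → 58 → 89 → 145 → 42 → 20 → 4 → 16  (repeats 16)
219: 219 → 86 → 100 → 1  (reaches 1)
220: 220 → 8 → 64 → 52 → 29 → 85 → 89 → 145 → 42 → 20 → 4 → 16 → 37 → 58 → 89  (repeats 89)
happy: 219

1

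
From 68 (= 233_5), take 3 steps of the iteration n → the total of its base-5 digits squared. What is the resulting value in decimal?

68 = (2,3,3)_5 → 2² + 3² + 3² = 22
22 = (4,2)_5 → 4² + 2² = 20
20 = (4,0)_5 → 4² + 0² = 16

16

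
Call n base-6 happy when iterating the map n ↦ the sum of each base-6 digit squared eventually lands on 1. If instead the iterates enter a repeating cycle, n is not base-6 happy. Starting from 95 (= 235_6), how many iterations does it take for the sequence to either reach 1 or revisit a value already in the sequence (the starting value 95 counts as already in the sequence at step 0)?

95 = (2,3,5)_6 → 2² + 3² + 5² = 38
38 = (1,0,2)_6 → 1² + 0² + 2² = 5
5 = (5)_6 → 5² = 25
25 = (4,1)_6 → 4² + 1² = 17
17 = (2,5)_6 → 2² + 5² = 29
29 = (4,5)_6 → 4² + 5² = 41
41 = (1,0,5)_6 → 1² + 0² + 5² = 26
26 = (4,2)_6 → 4² + 2² = 20
20 = (3,2)_6 → 3² + 2² = 13
13 = (2,1)_6 → 2² + 1² = 5  — 5 repeats.
That took 10 steps.

10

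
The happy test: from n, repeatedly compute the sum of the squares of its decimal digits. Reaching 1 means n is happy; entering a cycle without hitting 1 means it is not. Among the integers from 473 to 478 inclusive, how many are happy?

473: 473 → 74 → 65 → 61 → 37 → 58 → 89 → 145 → 42 → 20 → 4 → 16 → 37  (repeats 37)
474: 474 → 81 → 65 → 61 → 37 → 58 → 89 → 145 → 42 → 20 → 4 → 16 → 37  (repeats 37)
475: 475 → 90 → 81 → 65 → 61 → 37 → 58 → 89 → 145 → 42 → 20 → 4 → 16 → 37  (repeats 37)
476: 476 → 101 → 2 → 4 → 16 → 37 → 58 → 89 → 145 → 42 → 20 → 4  (repeats 4)
477: 477 → 114 → 18 → 65 → 61 → 37 → 58 → 89 → 145 → 42 → 20 → 4 → 16 → 37  (repeats 37)
478: 478 → 129 → 86 → 100 → 1  (reaches 1)
happy: 478

1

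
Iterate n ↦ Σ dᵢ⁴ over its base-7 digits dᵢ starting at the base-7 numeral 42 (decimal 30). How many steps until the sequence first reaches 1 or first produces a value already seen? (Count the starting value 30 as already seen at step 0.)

7

30 = (4,2)_7 → 4⁴ + 2⁴ = 272
272 = (5,3,6)_7 → 5⁴ + 3⁴ + 6⁴ = 2002
2002 = (5,5,6,0)_7 → 5⁴ + 5⁴ + 6⁴ + 0⁴ = 2546
2546 = (1,0,2,6,5)_7 → 1⁴ + 0⁴ + 2⁴ + 6⁴ + 5⁴ = 1938
1938 = (5,4,3,6)_7 → 5⁴ + 4⁴ + 3⁴ + 6⁴ = 2258
2258 = (6,4,0,4)_7 → 6⁴ + 4⁴ + 0⁴ + 4⁴ = 1808
1808 = (5,1,6,2)_7 → 5⁴ + 1⁴ + 6⁴ + 2⁴ = 1938  — 1938 repeats.
That took 7 steps.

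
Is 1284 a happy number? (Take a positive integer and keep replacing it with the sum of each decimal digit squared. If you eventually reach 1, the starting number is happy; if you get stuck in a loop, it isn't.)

not happy

1284 → 85
85 → 89
89 → 145
145 → 42
42 → 20
20 → 4
4 → 16
16 → 37
37 → 58
58 → 89  — 89 already seen; the sequence cycles without reaching 1.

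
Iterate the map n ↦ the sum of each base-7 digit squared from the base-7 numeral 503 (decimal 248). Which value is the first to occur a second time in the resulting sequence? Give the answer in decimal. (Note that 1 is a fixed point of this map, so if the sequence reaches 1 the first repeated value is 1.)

10

248 = (5,0,3)_7 → 5² + 0² + 3² = 34
34 = (4,6)_7 → 4² + 6² = 52
52 = (1,0,3)_7 → 1² + 0² + 3² = 10
10 = (1,3)_7 → 1² + 3² = 10  — 10 already appeared earlier.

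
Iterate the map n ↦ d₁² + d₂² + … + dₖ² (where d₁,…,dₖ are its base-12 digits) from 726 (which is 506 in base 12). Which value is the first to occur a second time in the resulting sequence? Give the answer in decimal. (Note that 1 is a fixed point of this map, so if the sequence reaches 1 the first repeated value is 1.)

726 = (5,0,6)_12 → 5² + 0² + 6² = 61
61 = (5,1)_12 → 5² + 1² = 26
26 = (2,2)_12 → 2² + 2² = 8
8 = (8)_12 → 8² = 64
64 = (5,4)_12 → 5² + 4² = 41
41 = (3,5)_12 → 3² + 5² = 34
34 = (2,10)_12 → 2² + 10² = 104
104 = (8,8)_12 → 8² + 8² = 128
128 = (10,8)_12 → 10² + 8² = 164
164 = (1,1,8)_12 → 1² + 1² + 8² = 66
66 = (5,6)_12 → 5² + 6² = 61  — 61 already appeared earlier.

61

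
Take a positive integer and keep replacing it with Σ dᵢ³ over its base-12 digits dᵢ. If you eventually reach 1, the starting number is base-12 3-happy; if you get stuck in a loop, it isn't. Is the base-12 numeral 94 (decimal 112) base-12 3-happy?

112 = (9,4)_12 → 9³ + 4³ = 729 + 64 = 793
793 = (5,6,1)_12 → 5³ + 6³ + 1³ = 125 + 216 + 1 = 342
342 = (2,4,6)_12 → 2³ + 4³ + 6³ = 8 + 64 + 216 = 288
288 = (2,0,0)_12 → 2³ + 0³ + 0³ = 8 + 0 + 0 = 8
8 = (8)_12 → 8³ = 512
512 = (3,6,8)_12 → 3³ + 6³ + 8³ = 27 + 216 + 512 = 755
755 = (5,2,11)_12 → 5³ + 2³ + 11³ = 125 + 8 + 1331 = 1464
1464 = (10,2,0)_12 → 10³ + 2³ + 0³ = 1000 + 8 + 0 = 1008
1008 = (7,0,0)_12 → 7³ + 0³ + 0³ = 343 + 0 + 0 = 343
343 = (2,4,7)_12 → 2³ + 4³ + 7³ = 8 + 64 + 343 = 415
415 = (2,10,7)_12 → 2³ + 10³ + 7³ = 8 + 1000 + 343 = 1351
1351 = (9,4,7)_12 → 9³ + 4³ + 7³ = 729 + 64 + 343 = 1136
1136 = (7,10,8)_12 → 7³ + 10³ + 8³ = 343 + 1000 + 512 = 1855
1855 = (1,0,10,7)_12 → 1³ + 0³ + 10³ + 7³ = 1 + 0 + 1000 + 343 = 1344
1344 = (9,4,0)_12 → 9³ + 4³ + 0³ = 729 + 64 + 0 = 793  — 793 already seen; the sequence cycles without reaching 1.

not base-12 3-happy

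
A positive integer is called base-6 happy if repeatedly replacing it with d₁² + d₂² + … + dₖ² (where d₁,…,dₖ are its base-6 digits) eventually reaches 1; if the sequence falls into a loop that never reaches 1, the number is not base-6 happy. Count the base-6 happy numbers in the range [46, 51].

1

46: 46 → 18 → 9 → 10 → 17 → 29 → 41 → 26 → 20 → 13 → 5 → 25 → 17  (repeats 17)
47: 47 → 27 → 25 → 17 → 29 → 41 → 26 → 20 → 13 → 5 → 25  (repeats 25)
48: 48 → 5 → 25 → 17 → 29 → 41 → 26 → 20 → 13 → 5  (repeats 5)
49: 49 → 6 → 1  (reaches 1)
50: 50 → 9 → 10 → 17 → 29 → 41 → 26 → 20 → 13 → 5 → 25 → 17  (repeats 17)
51: 51 → 14 → 8 → 5 → 25 → 17 → 29 → 41 → 26 → 20 → 13 → 5  (repeats 5)
base-6 happy: 49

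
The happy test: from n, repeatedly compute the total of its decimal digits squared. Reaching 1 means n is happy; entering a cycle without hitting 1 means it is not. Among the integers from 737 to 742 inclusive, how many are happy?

1

737: 737 → 107 → 50 → 25 → 29 → 85 → 89 → 145 → 42 → 20 → 4 → 16 → 37 → 58 → 89  (repeats 89)
738: 738 → 122 → 9 → 81 → 65 → 61 → 37 → 58 → 89 → 145 → 42 → 20 → 4 → 16 → 37  (repeats 37)
739: 739 → 139 → 91 → 82 → 68 → 100 → 1  (reaches 1)
740: 740 → 65 → 61 → 37 → 58 → 89 → 145 → 42 → 20 → 4 → 16 → 37  (repeats 37)
741: 741 → 66 → 72 → 53 → 34 → 25 → 29 → 85 → 89 → 145 → 42 → 20 → 4 → 16 → 37 → 58 → 89  (repeats 89)
742: 742 → 69 → 117 → 51 → 26 → 40 → 16 → 37 → 58 → 89 → 145 → 42 → 20 → 4 → 16  (repeats 16)
happy: 739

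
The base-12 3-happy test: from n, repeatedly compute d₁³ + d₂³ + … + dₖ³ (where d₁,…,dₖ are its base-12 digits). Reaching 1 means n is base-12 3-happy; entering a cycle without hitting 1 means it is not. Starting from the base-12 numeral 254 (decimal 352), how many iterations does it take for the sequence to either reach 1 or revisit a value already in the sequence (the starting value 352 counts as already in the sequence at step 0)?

352 = (2,5,4)_12 → 197
197 = (1,4,5)_12 → 190
190 = (1,3,10)_12 → 1028
1028 = (7,1,8)_12 → 856
856 = (5,11,4)_12 → 1520
1520 = (10,6,8)_12 → 1728
1728 = (1,0,0,0)_12 → 1  — reached 1.
That took 7 steps.

7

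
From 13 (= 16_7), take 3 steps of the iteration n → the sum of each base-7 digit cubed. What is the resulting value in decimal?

217

13 = (1,6)_7 → 1³ + 6³ = 1 + 216 = 217
217 = (4,3,0)_7 → 4³ + 3³ + 0³ = 64 + 27 + 0 = 91
91 = (1,6,0)_7 → 1³ + 6³ + 0³ = 1 + 216 + 0 = 217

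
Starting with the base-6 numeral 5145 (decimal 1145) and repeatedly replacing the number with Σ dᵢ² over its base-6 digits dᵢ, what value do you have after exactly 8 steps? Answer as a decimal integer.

20

1145 = (5,1,4,5)_6 → 5² + 1² + 4² + 5² = 25 + 1 + 16 + 25 = 67
67 = (1,5,1)_6 → 1² + 5² + 1² = 1 + 25 + 1 = 27
27 = (4,3)_6 → 4² + 3² = 16 + 9 = 25
25 = (4,1)_6 → 4² + 1² = 16 + 1 = 17
17 = (2,5)_6 → 2² + 5² = 4 + 25 = 29
29 = (4,5)_6 → 4² + 5² = 16 + 25 = 41
41 = (1,0,5)_6 → 1² + 0² + 5² = 1 + 0 + 25 = 26
26 = (4,2)_6 → 4² + 2² = 16 + 4 = 20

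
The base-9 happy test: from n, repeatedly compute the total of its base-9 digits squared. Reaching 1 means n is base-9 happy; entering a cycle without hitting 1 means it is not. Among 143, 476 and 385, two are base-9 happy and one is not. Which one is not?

143: 143 → 101 → 9 → 1  — reaches 1 (base-9 happy)
476: 476 → 138 → 46 → 26 → 68 → 74 → 68  — repeats 68 (not base-9 happy)
385: 385 → 101 → 9 → 1  — reaches 1 (base-9 happy)

476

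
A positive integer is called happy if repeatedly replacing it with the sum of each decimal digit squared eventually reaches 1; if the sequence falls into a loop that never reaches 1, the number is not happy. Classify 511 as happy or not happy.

511 → 27
27 → 53
53 → 34
34 → 25
25 → 29
29 → 85
85 → 89
89 → 145
145 → 42
42 → 20
20 → 4
4 → 16
16 → 37
37 → 58
58 → 89  — 89 already seen; the sequence cycles without reaching 1.

not happy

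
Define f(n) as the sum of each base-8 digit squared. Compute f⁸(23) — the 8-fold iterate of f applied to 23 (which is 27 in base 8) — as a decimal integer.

4

23 = (2,7)_8 → 2² + 7² = 53
53 = (6,5)_8 → 6² + 5² = 61
61 = (7,5)_8 → 7² + 5² = 74
74 = (1,1,2)_8 → 1² + 1² + 2² = 6
6 = (6)_8 → 6² = 36
36 = (4,4)_8 → 4² + 4² = 32
32 = (4,0)_8 → 4² + 0² = 16
16 = (2,0)_8 → 2² + 0² = 4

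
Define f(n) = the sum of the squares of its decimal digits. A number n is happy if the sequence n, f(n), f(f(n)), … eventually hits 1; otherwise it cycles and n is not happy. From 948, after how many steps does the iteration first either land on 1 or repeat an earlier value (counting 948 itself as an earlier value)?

12

948 → 161
161 → 38
38 → 73
73 → 58
58 → 89
89 → 145
145 → 42
42 → 20
20 → 4
4 → 16
16 → 37
37 → 58  — 58 repeats.
That took 12 steps.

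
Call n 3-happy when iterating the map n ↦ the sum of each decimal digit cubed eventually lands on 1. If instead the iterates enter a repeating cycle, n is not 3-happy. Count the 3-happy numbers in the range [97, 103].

97: 97 → 1072 → 352 → 160 → 217 → 352  — not 3-happy
98: 98 → 1241 → 74 → 407 → 407  — not 3-happy
99: 99 → 1458 → 702 → 351 → 153 → 153  — not 3-happy
100: 100 → 1  — 3-happy
101: 101 → 2 → 8 → 512 → 134 → 92 → 737 → 713 → 371 → 371  — not 3-happy
102: 102 → 9 → 729 → 1080 → 513 → 153 → 153  — not 3-happy
103: 103 → 28 → 520 → 133 → 55 → 250 → 133  — not 3-happy
3-happy: 100

1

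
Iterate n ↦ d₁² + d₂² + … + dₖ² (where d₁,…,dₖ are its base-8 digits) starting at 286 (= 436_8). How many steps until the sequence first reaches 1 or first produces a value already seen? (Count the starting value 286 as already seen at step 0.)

286 = (4,3,6)_8 → 4² + 3² + 6² = 16 + 9 + 36 = 61
61 = (7,5)_8 → 7² + 5² = 49 + 25 = 74
74 = (1,1,2)_8 → 1² + 1² + 2² = 1 + 1 + 4 = 6
6 = (6)_8 → 6² = 36
36 = (4,4)_8 → 4² + 4² = 16 + 16 = 32
32 = (4,0)_8 → 4² + 0² = 16 + 0 = 16
16 = (2,0)_8 → 2² + 0² = 4 + 0 = 4
4 = (4)_8 → 4² = 16  — 16 repeats.
That took 8 steps.

8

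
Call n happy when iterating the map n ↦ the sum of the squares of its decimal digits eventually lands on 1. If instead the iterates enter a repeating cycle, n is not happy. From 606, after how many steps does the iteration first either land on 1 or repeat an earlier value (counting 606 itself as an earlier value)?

15

606 → 6² + 0² + 6² = 36 + 0 + 36 = 72
72 → 7² + 2² = 49 + 4 = 53
53 → 5² + 3² = 25 + 9 = 34
34 → 3² + 4² = 9 + 16 = 25
25 → 2² + 5² = 4 + 25 = 29
29 → 2² + 9² = 4 + 81 = 85
85 → 8² + 5² = 64 + 25 = 89
89 → 8² + 9² = 64 + 81 = 145
145 → 1² + 4² + 5² = 1 + 16 + 25 = 42
42 → 4² + 2² = 16 + 4 = 20
20 → 2² + 0² = 4 + 0 = 4
4 → 4² = 16
16 → 1² + 6² = 1 + 36 = 37
37 → 3² + 7² = 9 + 49 = 58
58 → 5² + 8² = 25 + 64 = 89  — 89 repeats.
That took 15 steps.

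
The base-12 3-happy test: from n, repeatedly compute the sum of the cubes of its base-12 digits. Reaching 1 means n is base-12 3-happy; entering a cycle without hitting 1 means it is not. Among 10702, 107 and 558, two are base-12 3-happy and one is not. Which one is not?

10702: 10702 → 1251 → 1051 → 713 → 1520 → 1728 → 1  — reaches 1 (base-12 3-happy)
107: 107 → 1843 → 1073 → 593 → 190 → 1028 → 856 → 1520 → 1728 → 1  — reaches 1 (base-12 3-happy)
558: 558 → 1243 → 1198 → 1539 → 1539  — repeats 1539 (not base-12 3-happy)

558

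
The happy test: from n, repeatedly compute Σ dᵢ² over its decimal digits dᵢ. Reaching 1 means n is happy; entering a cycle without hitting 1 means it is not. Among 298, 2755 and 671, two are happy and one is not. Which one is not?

298

298: 298 → 149 → 98 → 145 → 42 → 20 → 4 → 16 → 37 → 58 → 89 → 145  — repeats 145 (not happy)
2755: 2755 → 103 → 10 → 1  — reaches 1 (happy)
671: 671 → 86 → 100 → 1  — reaches 1 (happy)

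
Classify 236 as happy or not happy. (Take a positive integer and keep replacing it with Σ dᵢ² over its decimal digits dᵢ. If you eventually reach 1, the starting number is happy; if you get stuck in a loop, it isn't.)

happy

236 → 2² + 3² + 6² = 49
49 → 4² + 9² = 97
97 → 9² + 7² = 130
130 → 1² + 3² + 0² = 10
10 → 1² + 0² = 1  — reached 1.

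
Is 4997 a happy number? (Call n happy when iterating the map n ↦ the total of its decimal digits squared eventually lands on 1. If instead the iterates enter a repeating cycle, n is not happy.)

4997 → 4² + 9² + 9² + 7² = 16 + 81 + 81 + 49 = 227
227 → 2² + 2² + 7² = 4 + 4 + 49 = 57
57 → 5² + 7² = 25 + 49 = 74
74 → 7² + 4² = 49 + 16 = 65
65 → 6² + 5² = 36 + 25 = 61
61 → 6² + 1² = 36 + 1 = 37
37 → 3² + 7² = 9 + 49 = 58
58 → 5² + 8² = 25 + 64 = 89
89 → 8² + 9² = 64 + 81 = 145
145 → 1² + 4² + 5² = 1 + 16 + 25 = 42
42 → 4² + 2² = 16 + 4 = 20
20 → 2² + 0² = 4 + 0 = 4
4 → 4² = 16
16 → 1² + 6² = 1 + 36 = 37  — 37 already seen; the sequence cycles without reaching 1.

not happy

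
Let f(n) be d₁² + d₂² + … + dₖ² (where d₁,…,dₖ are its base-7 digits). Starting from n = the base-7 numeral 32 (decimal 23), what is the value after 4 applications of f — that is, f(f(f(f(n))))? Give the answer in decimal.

23 = (3,2)_7 → 3² + 2² = 13
13 = (1,6)_7 → 1² + 6² = 37
37 = (5,2)_7 → 5² + 2² = 29
29 = (4,1)_7 → 4² + 1² = 17

17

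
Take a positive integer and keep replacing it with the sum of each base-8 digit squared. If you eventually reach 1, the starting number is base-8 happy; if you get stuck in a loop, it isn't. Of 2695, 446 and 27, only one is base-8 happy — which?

27

2695: 2695 → 78 → 38 → 52 → 52  — repeats 52 (not base-8 happy)
446: 446 → 121 → 51 → 45 → 50 → 40 → 25 → 10 → 5 → 25  — repeats 25 (not base-8 happy)
27: 27 → 18 → 8 → 1  — reaches 1 (base-8 happy)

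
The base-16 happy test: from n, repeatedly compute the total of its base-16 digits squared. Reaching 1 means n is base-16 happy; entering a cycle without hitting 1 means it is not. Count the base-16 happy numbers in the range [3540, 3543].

2

3540: 3540 → 354 → 41 → 85 → 50 → 13 → 169 → 181 → 146 → 85  (repeats 85)
3541: 3541 → 363 → 158 → 277 → 27 → 122 → 149 → 106 → 136 → 128 → 64 → 16 → 1  (reaches 1)
3542: 3542 → 374 → 86 → 61 → 178 → 125 → 218 → 269 → 170 → 200 → 208 → 169 → 181 → 146 → 85 → 50 → 13 → 169  (repeats 169)
3543: 3543 → 387 → 74 → 116 → 65 → 17 → 2 → 4 → 16 → 1  (reaches 1)
base-16 happy: 3541, 3543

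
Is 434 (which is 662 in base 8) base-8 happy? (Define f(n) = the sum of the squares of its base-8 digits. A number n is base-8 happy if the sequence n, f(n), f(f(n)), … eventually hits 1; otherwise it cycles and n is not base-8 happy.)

434 = (6,6,2)_8 → 6² + 6² + 2² = 36 + 36 + 4 = 76
76 = (1,1,4)_8 → 1² + 1² + 4² = 1 + 1 + 16 = 18
18 = (2,2)_8 → 2² + 2² = 4 + 4 = 8
8 = (1,0)_8 → 1² + 0² = 1 + 0 = 1  — reached 1.

base-8 happy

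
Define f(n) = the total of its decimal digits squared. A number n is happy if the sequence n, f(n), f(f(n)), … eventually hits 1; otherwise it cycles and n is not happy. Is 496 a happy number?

496 → 4² + 9² + 6² = 16 + 81 + 36 = 133
133 → 1² + 3² + 3² = 1 + 9 + 9 = 19
19 → 1² + 9² = 1 + 81 = 82
82 → 8² + 2² = 64 + 4 = 68
68 → 6² + 8² = 36 + 64 = 100
100 → 1² + 0² + 0² = 1 + 0 + 0 = 1  — reached 1.

happy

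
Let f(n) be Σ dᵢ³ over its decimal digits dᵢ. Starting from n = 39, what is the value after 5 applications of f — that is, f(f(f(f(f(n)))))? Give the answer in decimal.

513

39 → 3³ + 9³ = 756
756 → 7³ + 5³ + 6³ = 684
684 → 6³ + 8³ + 4³ = 792
792 → 7³ + 9³ + 2³ = 1080
1080 → 1³ + 0³ + 8³ + 0³ = 513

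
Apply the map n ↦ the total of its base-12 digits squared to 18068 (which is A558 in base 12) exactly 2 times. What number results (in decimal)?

126

18068 = (10,5,5,8)_12 → 10² + 5² + 5² + 8² = 214
214 = (1,5,10)_12 → 1² + 5² + 10² = 126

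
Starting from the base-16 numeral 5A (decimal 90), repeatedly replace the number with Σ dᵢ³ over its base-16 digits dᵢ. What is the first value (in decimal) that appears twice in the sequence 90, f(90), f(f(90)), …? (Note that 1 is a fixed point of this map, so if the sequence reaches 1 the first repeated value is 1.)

90 = (5,10)_16 → 5³ + 10³ = 1125
1125 = (4,6,5)_16 → 4³ + 6³ + 5³ = 405
405 = (1,9,5)_16 → 1³ + 9³ + 5³ = 855
855 = (3,5,7)_16 → 3³ + 5³ + 7³ = 495
495 = (1,14,15)_16 → 1³ + 14³ + 15³ = 6120
6120 = (1,7,14,8)_16 → 1³ + 7³ + 14³ + 8³ = 3600
3600 = (14,1,0)_16 → 14³ + 1³ + 0³ = 2745
2745 = (10,11,9)_16 → 10³ + 11³ + 9³ = 3060
3060 = (11,15,4)_16 → 11³ + 15³ + 4³ = 4770
4770 = (1,2,10,2)_16 → 1³ + 2³ + 10³ + 2³ = 1017
1017 = (3,15,9)_16 → 3³ + 15³ + 9³ = 4131
4131 = (1,0,2,3)_16 → 1³ + 0³ + 2³ + 3³ = 36
36 = (2,4)_16 → 2³ + 4³ = 72
72 = (4,8)_16 → 4³ + 8³ = 576
576 = (2,4,0)_16 → 2³ + 4³ + 0³ = 72  — 72 already appeared earlier.

72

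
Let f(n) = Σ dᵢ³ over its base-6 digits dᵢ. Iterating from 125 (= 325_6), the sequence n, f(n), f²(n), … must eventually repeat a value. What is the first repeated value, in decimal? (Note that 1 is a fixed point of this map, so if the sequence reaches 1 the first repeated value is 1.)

190

125 = (3,2,5)_6 → 160
160 = (4,2,4)_6 → 136
136 = (3,4,4)_6 → 155
155 = (4,1,5)_6 → 190
190 = (5,1,4)_6 → 190  — 190 already appeared earlier.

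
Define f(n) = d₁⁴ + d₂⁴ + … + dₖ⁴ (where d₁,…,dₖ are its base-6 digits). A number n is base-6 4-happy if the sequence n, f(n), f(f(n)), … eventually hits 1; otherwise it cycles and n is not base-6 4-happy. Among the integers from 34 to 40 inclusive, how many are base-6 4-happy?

34: 34 → 881 → 897 → 962 → 544 → 353 → 963 → 609 → 978 → 338 → 114 → 82 → 273 → 164 → 353  (repeats 353)
35: 35 → 1250 → 1153 → 642 → 1266 → 1251 → 1218 → 1331 → 1251  (repeats 1251)
36: 36 → 1  (reaches 1)
37: 37 → 2 → 16 → 272 → 99 → 353 → 963 → 609 → 978 → 338 → 114 → 82 → 273 → 164 → 353  (repeats 353)
38: 38 → 17 → 641 → 1522 → 259 → 4 → 256 → 258 → 3 → 81 → 98 → 288 → 17  (repeats 17)
39: 39 → 82 → 273 → 164 → 353 → 963 → 609 → 978 → 338 → 114 → 82  (repeats 82)
40: 40 → 257 → 627 → 738 → 178 → 1137 → 788 → 803 → 963 → 609 → 978 → 338 → 114 → 82 → 273 → 164 → 353 → 963  (repeats 963)
base-6 4-happy: 36

1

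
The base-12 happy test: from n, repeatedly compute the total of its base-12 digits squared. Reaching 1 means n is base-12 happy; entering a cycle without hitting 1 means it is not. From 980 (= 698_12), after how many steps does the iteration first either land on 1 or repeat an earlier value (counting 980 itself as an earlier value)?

10

980 = (6,9,8)_12 → 181
181 = (1,3,1)_12 → 11
11 = (11)_12 → 121
121 = (10,1)_12 → 101
101 = (8,5)_12 → 89
89 = (7,5)_12 → 74
74 = (6,2)_12 → 40
40 = (3,4)_12 → 25
25 = (2,1)_12 → 5
5 = (5)_12 → 25  — 25 repeats.
That took 10 steps.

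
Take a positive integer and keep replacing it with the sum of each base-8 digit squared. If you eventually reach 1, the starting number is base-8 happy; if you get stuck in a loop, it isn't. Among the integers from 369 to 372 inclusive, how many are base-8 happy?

369: 369 → 62 → 85 → 30 → 45 → 50 → 40 → 25 → 10 → 5 → 25  (repeats 25)
370: 370 → 65 → 2 → 4 → 16 → 4  (repeats 4)
371: 371 → 70 → 37 → 41 → 26 → 13 → 26  (repeats 26)
372: 372 → 77 → 27 → 18 → 8 → 1  (reaches 1)
base-8 happy: 372

1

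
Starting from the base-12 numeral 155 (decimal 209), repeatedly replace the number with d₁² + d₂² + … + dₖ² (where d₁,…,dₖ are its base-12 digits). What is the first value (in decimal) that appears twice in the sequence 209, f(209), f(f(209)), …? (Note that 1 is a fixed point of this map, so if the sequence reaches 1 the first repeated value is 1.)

209 = (1,5,5)_12 → 1² + 5² + 5² = 51
51 = (4,3)_12 → 4² + 3² = 25
25 = (2,1)_12 → 2² + 1² = 5
5 = (5)_12 → 5² = 25  — 25 already appeared earlier.

25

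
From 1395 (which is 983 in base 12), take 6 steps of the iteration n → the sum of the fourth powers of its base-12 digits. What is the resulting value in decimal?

1395 = (9,8,3)_12 → 9⁴ + 8⁴ + 3⁴ = 10738
10738 = (6,2,6,10)_12 → 6⁴ + 2⁴ + 6⁴ + 10⁴ = 12608
12608 = (7,3,6,8)_12 → 7⁴ + 3⁴ + 6⁴ + 8⁴ = 7874
7874 = (4,6,8,2)_12 → 4⁴ + 6⁴ + 8⁴ + 2⁴ = 5664
5664 = (3,3,4,0)_12 → 3⁴ + 3⁴ + 4⁴ + 0⁴ = 418
418 = (2,10,10)_12 → 2⁴ + 10⁴ + 10⁴ = 20016

20016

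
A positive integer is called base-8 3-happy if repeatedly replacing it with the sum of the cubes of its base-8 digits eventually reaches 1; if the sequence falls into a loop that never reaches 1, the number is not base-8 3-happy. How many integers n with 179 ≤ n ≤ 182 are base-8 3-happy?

1

179: 179 → 251 → 397 → 342 → 349 → 277 → 197 → 152 → 35 → 91 → 55 → 559 → 469 → 476 → 434 → 440 → 559  — not base-8 3-happy
180: 180 → 288 → 128 → 8 → 1  — base-8 3-happy
181: 181 → 349 → 277 → 197 → 152 → 35 → 91 → 55 → 559 → 469 → 476 → 434 → 440 → 559  — not base-8 3-happy
182: 182 → 440 → 559 → 469 → 476 → 434 → 440  — not base-8 3-happy
base-8 3-happy: 180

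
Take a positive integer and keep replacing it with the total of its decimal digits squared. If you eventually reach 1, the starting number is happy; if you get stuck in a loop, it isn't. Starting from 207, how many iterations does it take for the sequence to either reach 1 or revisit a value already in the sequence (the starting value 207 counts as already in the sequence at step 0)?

207 → 2² + 0² + 7² = 4 + 0 + 49 = 53
53 → 5² + 3² = 25 + 9 = 34
34 → 3² + 4² = 9 + 16 = 25
25 → 2² + 5² = 4 + 25 = 29
29 → 2² + 9² = 4 + 81 = 85
85 → 8² + 5² = 64 + 25 = 89
89 → 8² + 9² = 64 + 81 = 145
145 → 1² + 4² + 5² = 1 + 16 + 25 = 42
42 → 4² + 2² = 16 + 4 = 20
20 → 2² + 0² = 4 + 0 = 4
4 → 4² = 16
16 → 1² + 6² = 1 + 36 = 37
37 → 3² + 7² = 9 + 49 = 58
58 → 5² + 8² = 25 + 64 = 89  — 89 repeats.
That took 14 steps.

14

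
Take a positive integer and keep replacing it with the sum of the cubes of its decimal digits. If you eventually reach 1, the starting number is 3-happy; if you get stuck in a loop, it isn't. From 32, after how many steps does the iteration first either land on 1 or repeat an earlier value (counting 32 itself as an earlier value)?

8

32 → 35
35 → 152
152 → 134
134 → 92
92 → 737
737 → 713
713 → 371
371 → 371  — 371 repeats.
That took 8 steps.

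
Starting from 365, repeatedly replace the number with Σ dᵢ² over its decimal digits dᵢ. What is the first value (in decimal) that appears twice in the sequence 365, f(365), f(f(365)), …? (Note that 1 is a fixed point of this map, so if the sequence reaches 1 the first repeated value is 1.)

365 → 3² + 6² + 5² = 70
70 → 7² + 0² = 49
49 → 4² + 9² = 97
97 → 9² + 7² = 130
130 → 1² + 3² + 0² = 10
10 → 1² + 0² = 1  — reached the fixed point 1.
1 → 1, so 1 is the first repeated value.

1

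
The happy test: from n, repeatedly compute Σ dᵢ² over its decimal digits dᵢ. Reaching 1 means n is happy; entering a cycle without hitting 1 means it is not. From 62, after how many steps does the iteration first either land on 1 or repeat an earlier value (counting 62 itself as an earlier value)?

62 → 6² + 2² = 40
40 → 4² + 0² = 16
16 → 1² + 6² = 37
37 → 3² + 7² = 58
58 → 5² + 8² = 89
89 → 8² + 9² = 145
145 → 1² + 4² + 5² = 42
42 → 4² + 2² = 20
20 → 2² + 0² = 4
4 → 4² = 16  — 16 repeats.
That took 10 steps.

10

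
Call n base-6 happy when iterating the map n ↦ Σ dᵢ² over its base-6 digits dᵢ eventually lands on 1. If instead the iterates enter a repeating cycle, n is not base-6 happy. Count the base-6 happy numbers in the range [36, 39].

1

36: 36 → 1  (reaches 1)
37: 37 → 2 → 4 → 16 → 20 → 13 → 5 → 25 → 17 → 29 → 41 → 26 → 20  (repeats 20)
38: 38 → 5 → 25 → 17 → 29 → 41 → 26 → 20 → 13 → 5  (repeats 5)
39: 39 → 10 → 17 → 29 → 41 → 26 → 20 → 13 → 5 → 25 → 17  (repeats 17)
base-6 happy: 36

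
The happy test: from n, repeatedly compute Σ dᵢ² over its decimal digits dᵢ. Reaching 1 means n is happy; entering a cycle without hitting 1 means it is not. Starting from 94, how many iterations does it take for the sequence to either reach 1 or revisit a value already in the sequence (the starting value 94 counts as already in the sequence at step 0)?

94 → 9² + 4² = 81 + 16 = 97
97 → 9² + 7² = 81 + 49 = 130
130 → 1² + 3² + 0² = 1 + 9 + 0 = 10
10 → 1² + 0² = 1 + 0 = 1  — reached 1.
That took 4 steps.

4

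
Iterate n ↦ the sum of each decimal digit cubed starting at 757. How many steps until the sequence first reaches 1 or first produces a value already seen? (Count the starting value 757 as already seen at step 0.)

757 → 7³ + 5³ + 7³ = 811
811 → 8³ + 1³ + 1³ = 514
514 → 5³ + 1³ + 4³ = 190
190 → 1³ + 9³ + 0³ = 730
730 → 7³ + 3³ + 0³ = 370
370 → 3³ + 7³ + 0³ = 370  — 370 repeats.
That took 6 steps.

6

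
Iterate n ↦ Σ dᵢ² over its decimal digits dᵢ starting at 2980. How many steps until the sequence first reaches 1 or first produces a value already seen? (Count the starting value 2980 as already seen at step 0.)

11

2980 → 2² + 9² + 8² + 0² = 149
149 → 1² + 4² + 9² = 98
98 → 9² + 8² = 145
145 → 1² + 4² + 5² = 42
42 → 4² + 2² = 20
20 → 2² + 0² = 4
4 → 4² = 16
16 → 1² + 6² = 37
37 → 3² + 7² = 58
58 → 5² + 8² = 89
89 → 8² + 9² = 145  — 145 repeats.
That took 11 steps.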